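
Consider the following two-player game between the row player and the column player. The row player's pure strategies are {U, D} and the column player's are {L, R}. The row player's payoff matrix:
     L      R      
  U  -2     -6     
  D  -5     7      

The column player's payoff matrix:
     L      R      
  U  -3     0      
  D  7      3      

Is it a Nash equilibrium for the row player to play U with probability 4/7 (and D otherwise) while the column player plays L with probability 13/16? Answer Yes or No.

Check the column player's indifference given the row player's mix p = 4/7:
  payoff from L = 9/7; payoff from R = 9/7 — equal.
Check the row player's indifference given the column player's mix q = 13/16:
  payoff from U = -11/4; payoff from D = -11/4 — equal.
Both players are indifferent, so neither can profitably deviate.

Yes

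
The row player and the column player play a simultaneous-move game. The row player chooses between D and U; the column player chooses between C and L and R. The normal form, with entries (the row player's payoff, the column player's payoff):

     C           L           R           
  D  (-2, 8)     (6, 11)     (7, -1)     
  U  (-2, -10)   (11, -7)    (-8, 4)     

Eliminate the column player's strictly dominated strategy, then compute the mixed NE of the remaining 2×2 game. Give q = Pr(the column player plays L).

q = 3/4

The column player's strategy C is strictly dominated by L: 11 > 8 and -7 > -10. Eliminate C.
For the row player to be willing to mix, the row player must be indifferent between D and U, which pins down the column player's mix.
  the row player's payoff from D: q·6 + (1−q)·7 = -q + 7
  the row player's payoff from U: q·11 + (1−q)·(-8) = 19q - 8
  -q + 7 = 19q - 8  ⇒  -20q = -15  ⇒  q = 3/4.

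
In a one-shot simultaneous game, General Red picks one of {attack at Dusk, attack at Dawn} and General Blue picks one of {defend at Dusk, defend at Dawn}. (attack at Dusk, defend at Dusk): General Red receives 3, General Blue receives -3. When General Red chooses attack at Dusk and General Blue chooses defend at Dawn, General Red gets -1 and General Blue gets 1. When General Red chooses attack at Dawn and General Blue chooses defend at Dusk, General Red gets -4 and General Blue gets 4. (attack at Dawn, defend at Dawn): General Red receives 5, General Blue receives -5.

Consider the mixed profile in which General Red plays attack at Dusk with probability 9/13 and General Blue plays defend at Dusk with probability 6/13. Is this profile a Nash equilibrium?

Yes

Check General Blue's indifference given General Red's mix p = 9/13:
  payoff from defend at Dusk = -11/13; payoff from defend at Dawn = -11/13 — equal.
Check General Red's indifference given General Blue's mix q = 6/13:
  payoff from attack at Dusk = 11/13; payoff from attack at Dawn = 11/13 — equal.
Both players are indifferent, so neither can profitably deviate.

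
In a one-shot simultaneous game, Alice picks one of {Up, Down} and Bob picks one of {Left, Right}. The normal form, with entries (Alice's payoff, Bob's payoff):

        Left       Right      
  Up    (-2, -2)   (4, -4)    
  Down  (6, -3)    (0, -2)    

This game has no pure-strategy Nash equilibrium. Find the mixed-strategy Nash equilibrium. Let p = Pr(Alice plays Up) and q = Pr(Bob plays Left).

p = 1/3, q = 1/3

Set Bob's expected payoff from Left equal to that from Right:
  Bob's payoff to Left: p·(-2) + (1−p)·(-3) = p - 3
  Bob's payoff to Right: p·(-4) + (1−p)·(-2) = -2p - 2
  p - 3 = -2p - 2  ⇒  3p = 1  ⇒  p = 1/3.
Set Alice's expected payoff from Up equal to that from Down:
  Alice's payoff from Up: q·(-2) + (1−q)·4 = -6q + 4
  Alice's payoff from Down: q·6 + (1−q)·0 = 6q
  -6q + 4 = 6q  ⇒  -12q = -4  ⇒  q = 1/3.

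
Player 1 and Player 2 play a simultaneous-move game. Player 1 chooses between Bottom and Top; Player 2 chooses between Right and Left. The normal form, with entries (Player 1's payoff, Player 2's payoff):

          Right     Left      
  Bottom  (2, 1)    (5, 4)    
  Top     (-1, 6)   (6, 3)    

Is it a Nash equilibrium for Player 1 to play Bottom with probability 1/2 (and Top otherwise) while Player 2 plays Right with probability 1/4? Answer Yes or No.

Yes

Check Player 2's indifference given Player 1's mix p = 1/2:
  payoff from Right = 7/2; payoff from Left = 7/2 — equal.
Check Player 1's indifference given Player 2's mix q = 1/4:
  payoff from Bottom = 17/4; payoff from Top = 17/4 — equal.
Both players are indifferent, so neither can profitably deviate.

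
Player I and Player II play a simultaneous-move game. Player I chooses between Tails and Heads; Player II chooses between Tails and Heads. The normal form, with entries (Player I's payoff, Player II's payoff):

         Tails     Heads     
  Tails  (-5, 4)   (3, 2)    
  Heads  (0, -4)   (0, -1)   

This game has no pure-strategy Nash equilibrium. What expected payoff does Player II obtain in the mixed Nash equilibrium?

4/5

For Player II to be willing to mix, Player II must be indifferent between Tails and Heads, which pins down Player I's mix.
  Player II's expected payoff from Tails: p·4 + (1−p)·(-4) = 8p - 4
  Player II's expected payoff from Heads: p·2 + (1−p)·(-1) = 3p - 1
  8p - 4 = 3p - 1  ⇒  5p = 3  ⇒  p = 3/5.
At equilibrium Player II is indifferent across columns, so Player II's payoff equals the payoff from Tails: (3/5)·4 + (2/5)·(-4) = 4/5.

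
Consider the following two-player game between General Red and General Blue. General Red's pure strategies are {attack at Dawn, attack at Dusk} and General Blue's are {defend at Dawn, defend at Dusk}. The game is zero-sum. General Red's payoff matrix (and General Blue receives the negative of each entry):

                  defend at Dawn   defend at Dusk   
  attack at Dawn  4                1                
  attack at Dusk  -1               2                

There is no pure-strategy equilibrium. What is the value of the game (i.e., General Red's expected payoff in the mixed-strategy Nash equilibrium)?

v = 3/2

In a mixed equilibrium General Red is indifferent between attack at Dawn and attack at Dusk; this condition fixes q.
  General Red's payoff to attack at Dawn: q·4 + (1−q)·1 = 3q + 1
  General Red's payoff to attack at Dusk: q·(-1) + (1−q)·2 = -3q + 2
  3q + 1 = -3q + 2  ⇒  6q = 1  ⇒  q = 1/6.
The value is General Red's expected payoff against this mix (using attack at Dawn): (1/6)·4 + (5/6)·1 = 3/2.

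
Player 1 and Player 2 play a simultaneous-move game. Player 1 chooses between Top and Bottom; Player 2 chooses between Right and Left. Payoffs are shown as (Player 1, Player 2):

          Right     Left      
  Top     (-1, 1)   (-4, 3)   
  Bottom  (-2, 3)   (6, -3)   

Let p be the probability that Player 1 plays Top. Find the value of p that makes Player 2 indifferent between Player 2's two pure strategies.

In a mixed equilibrium Player 2 is indifferent between Right and Left; this condition fixes p.
  Player 2's payoff from Right: p·1 + (1−p)·3 = -2p + 3
  Player 2's payoff from Left: p·3 + (1−p)·(-3) = 6p - 3
  -2p + 3 = 6p - 3  ⇒  -8p = -6  ⇒  p = 3/4.

p = 3/4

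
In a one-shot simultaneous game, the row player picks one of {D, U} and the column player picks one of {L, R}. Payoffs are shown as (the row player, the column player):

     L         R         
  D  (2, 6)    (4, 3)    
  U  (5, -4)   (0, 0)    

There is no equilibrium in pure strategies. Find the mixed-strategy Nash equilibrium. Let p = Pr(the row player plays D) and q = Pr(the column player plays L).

In a mixed equilibrium the column player is indifferent between L and R; this condition fixes p.
  the column player's payoff from L: p·6 + (1−p)·(-4) = 10p - 4
  the column player's payoff from R: p·3 + (1−p)·0 = 3p
  10p - 4 = 3p  ⇒  7p = 4  ⇒  p = 4/7.
The row player's indifference between D and U determines the column player's mixing probability q:
  the row player's expected payoff from D: q·2 + (1−q)·4 = -2q + 4
  the row player's expected payoff from U: q·5 + (1−q)·0 = 5q
  -2q + 4 = 5q  ⇒  -7q = -4  ⇒  q = 4/7.

p = 4/7, q = 4/7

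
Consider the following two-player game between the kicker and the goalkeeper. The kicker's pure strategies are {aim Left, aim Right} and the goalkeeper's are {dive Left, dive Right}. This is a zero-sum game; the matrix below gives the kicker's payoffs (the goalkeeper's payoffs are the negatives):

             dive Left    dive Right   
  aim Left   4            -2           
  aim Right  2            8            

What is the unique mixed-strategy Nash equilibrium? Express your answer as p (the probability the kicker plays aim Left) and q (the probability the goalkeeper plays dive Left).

p = 1/2, q = 5/6

For the goalkeeper to be willing to mix, the goalkeeper must be indifferent between dive Left and dive Right, which pins down the kicker's mix.
  the goalkeeper's payoff from dive Left: p·(-4) + (1−p)·(-2) = -2p - 2
  the goalkeeper's payoff from dive Right: p·2 + (1−p)·(-8) = 10p - 8
  -2p - 2 = 10p - 8  ⇒  -12p = -6  ⇒  p = 1/2.
The goalkeeper's mix must leave the kicker indifferent between aim Left and aim Right.
  the kicker's payoff from aim Left: q·4 + (1−q)·(-2) = 6q - 2
  the kicker's payoff from aim Right: q·2 + (1−q)·8 = -6q + 8
  6q - 2 = -6q + 8  ⇒  12q = 10  ⇒  q = 5/6.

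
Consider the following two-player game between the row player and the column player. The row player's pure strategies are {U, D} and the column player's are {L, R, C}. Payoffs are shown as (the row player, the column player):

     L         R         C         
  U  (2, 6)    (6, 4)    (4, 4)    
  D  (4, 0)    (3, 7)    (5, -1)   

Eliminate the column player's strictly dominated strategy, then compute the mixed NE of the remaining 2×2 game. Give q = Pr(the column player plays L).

q = 3/5

The column player's strategy C is strictly dominated by L: 6 > 4 and 0 > -1. Eliminate C.
In a mixed equilibrium the row player is indifferent between U and D; this condition fixes q.
  the row player's payoff to U: q·2 + (1−q)·6 = -4q + 6
  the row player's payoff to D: q·4 + (1−q)·3 = q + 3
  -4q + 6 = q + 3  ⇒  -5q = -3  ⇒  q = 3/5.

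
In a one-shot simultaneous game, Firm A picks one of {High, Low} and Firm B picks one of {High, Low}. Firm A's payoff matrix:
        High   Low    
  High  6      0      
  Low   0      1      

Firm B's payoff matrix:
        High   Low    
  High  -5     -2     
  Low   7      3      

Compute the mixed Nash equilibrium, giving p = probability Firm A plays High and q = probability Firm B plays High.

Firm B's indifference between High and Low determines Firm A's mixing probability p:
  Firm B's payoff from High: p·(-5) + (1−p)·7 = -12p + 7
  Firm B's payoff from Low: p·(-2) + (1−p)·3 = -5p + 3
  -12p + 7 = -5p + 3  ⇒  -7p = -4  ⇒  p = 4/7.
Firm A's indifference between High and Low determines Firm B's mixing probability q:
  Firm A's payoff to High: q·6 + (1−q)·0 = 6q
  Firm A's payoff to Low: q·0 + (1−q)·1 = -q + 1
  6q = -q + 1  ⇒  7q = 1  ⇒  q = 1/7.

p = 4/7, q = 1/7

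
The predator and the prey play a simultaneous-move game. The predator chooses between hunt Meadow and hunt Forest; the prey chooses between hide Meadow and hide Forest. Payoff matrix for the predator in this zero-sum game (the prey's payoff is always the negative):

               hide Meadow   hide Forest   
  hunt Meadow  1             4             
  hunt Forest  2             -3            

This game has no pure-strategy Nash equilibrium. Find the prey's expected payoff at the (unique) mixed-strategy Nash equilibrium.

Set the prey's expected payoff from hide Meadow equal to that from hide Forest:
  the prey's payoff from hide Meadow: p·(-1) + (1−p)·(-2) = p - 2
  the prey's payoff from hide Forest: p·(-4) + (1−p)·3 = -7p + 3
  p - 2 = -7p + 3  ⇒  8p = 5  ⇒  p = 5/8.
At equilibrium the prey is indifferent across columns, so the prey's payoff equals the payoff from hide Meadow: (5/8)·(-1) + (3/8)·(-2) = -11/8.

-11/8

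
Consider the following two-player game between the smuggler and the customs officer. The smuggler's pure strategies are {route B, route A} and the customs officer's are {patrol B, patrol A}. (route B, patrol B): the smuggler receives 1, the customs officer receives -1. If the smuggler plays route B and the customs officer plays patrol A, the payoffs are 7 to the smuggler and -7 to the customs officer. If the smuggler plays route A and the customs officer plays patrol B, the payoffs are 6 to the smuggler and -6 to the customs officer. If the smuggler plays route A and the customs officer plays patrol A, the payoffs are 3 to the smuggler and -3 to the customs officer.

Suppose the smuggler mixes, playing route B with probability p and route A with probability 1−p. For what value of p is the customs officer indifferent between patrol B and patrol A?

p = 1/3

In a mixed equilibrium the customs officer is indifferent between patrol B and patrol A; this condition fixes p.
  the customs officer's payoff from patrol B: p·(-1) + (1−p)·(-6) = 5p - 6
  the customs officer's payoff from patrol A: p·(-7) + (1−p)·(-3) = -4p - 3
  5p - 6 = -4p - 3  ⇒  9p = 3  ⇒  p = 1/3.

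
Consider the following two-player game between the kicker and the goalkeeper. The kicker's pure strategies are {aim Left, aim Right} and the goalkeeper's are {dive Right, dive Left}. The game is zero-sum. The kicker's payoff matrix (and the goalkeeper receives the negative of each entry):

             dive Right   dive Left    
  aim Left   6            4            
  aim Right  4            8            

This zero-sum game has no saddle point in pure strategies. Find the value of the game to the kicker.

v = 16/3

For the kicker to be willing to mix, the kicker must be indifferent between aim Left and aim Right, which pins down the goalkeeper's mix.
  the kicker's expected payoff from aim Left: q·6 + (1−q)·4 = 2q + 4
  the kicker's expected payoff from aim Right: q·4 + (1−q)·8 = -4q + 8
  2q + 4 = -4q + 8  ⇒  6q = 4  ⇒  q = 2/3.
The value is the kicker's expected payoff against this mix (using aim Left): (2/3)·6 + (1/3)·4 = 16/3.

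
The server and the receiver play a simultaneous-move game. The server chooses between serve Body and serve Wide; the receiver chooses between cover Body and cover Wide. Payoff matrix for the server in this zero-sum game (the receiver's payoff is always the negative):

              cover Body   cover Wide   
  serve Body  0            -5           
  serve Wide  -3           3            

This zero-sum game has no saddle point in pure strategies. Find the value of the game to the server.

v = -15/11

Set the server's expected payoff from serve Body equal to that from serve Wide:
  the server's expected payoff from serve Body: q·0 + (1−q)·(-5) = 5q - 5
  the server's expected payoff from serve Wide: q·(-3) + (1−q)·3 = -6q + 3
  5q - 5 = -6q + 3  ⇒  11q = 8  ⇒  q = 8/11.
The value is the server's expected payoff against this mix (using serve Body): (8/11)·0 + (3/11)·(-5) = -15/11.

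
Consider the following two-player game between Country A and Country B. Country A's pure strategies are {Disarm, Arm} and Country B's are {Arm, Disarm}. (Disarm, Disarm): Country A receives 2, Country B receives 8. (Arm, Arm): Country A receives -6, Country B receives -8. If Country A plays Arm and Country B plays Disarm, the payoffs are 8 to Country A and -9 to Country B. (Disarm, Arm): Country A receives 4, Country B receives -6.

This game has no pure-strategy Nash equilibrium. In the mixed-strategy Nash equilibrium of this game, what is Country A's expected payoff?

11/4

Set Country A's expected payoff from Disarm equal to that from Arm:
  Country A's payoff to Disarm: q·4 + (1−q)·2 = 2q + 2
  Country A's payoff to Arm: q·(-6) + (1−q)·8 = -14q + 8
  2q + 2 = -14q + 8  ⇒  16q = 6  ⇒  q = 3/8.
At equilibrium Country A is indifferent across rows, so Country A's payoff equals the payoff from Disarm: (3/8)·4 + (5/8)·2 = 11/4.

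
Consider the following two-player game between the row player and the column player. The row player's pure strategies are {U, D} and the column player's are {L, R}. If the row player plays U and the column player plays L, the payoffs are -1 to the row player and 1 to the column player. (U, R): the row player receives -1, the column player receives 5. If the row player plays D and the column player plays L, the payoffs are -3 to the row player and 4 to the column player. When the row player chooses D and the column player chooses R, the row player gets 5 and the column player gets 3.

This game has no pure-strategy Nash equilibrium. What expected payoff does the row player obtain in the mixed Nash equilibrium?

-1

Set the row player's expected payoff from U equal to that from D:
  the row player's payoff from U: q·(-1) + (1−q)·(-1) = -1
  the row player's payoff from D: q·(-3) + (1−q)·5 = -8q + 5
  -1 = -8q + 5  ⇒  8q = 6  ⇒  q = 3/4.
At equilibrium the row player is indifferent across rows, so the row player's payoff equals the payoff from U: (3/4)·(-1) + (1/4)·(-1) = -1.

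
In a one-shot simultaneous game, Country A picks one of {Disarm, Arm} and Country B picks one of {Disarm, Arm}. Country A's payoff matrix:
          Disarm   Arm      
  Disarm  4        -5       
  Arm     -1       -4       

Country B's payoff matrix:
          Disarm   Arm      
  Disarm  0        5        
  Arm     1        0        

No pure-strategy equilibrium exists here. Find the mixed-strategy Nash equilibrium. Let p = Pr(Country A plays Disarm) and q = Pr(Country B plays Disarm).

p = 1/6, q = 1/6

Country B's indifference between Disarm and Arm determines Country A's mixing probability p:
  Country B's payoff from Disarm: p·0 + (1−p)·1 = -p + 1
  Country B's payoff from Arm: p·5 + (1−p)·0 = 5p
  -p + 1 = 5p  ⇒  -6p = -1  ⇒  p = 1/6.
Set Country A's expected payoff from Disarm equal to that from Arm:
  Country A's expected payoff from Disarm: q·4 + (1−q)·(-5) = 9q - 5
  Country A's expected payoff from Arm: q·(-1) + (1−q)·(-4) = 3q - 4
  9q - 5 = 3q - 4  ⇒  6q = 1  ⇒  q = 1/6.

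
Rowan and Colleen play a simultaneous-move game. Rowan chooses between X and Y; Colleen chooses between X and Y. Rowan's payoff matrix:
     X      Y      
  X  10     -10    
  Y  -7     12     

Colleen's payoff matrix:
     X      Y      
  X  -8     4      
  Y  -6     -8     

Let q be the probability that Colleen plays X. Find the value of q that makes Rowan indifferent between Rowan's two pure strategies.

For Rowan to be willing to mix, Rowan must be indifferent between X and Y, which pins down Colleen's mix.
  Rowan's expected payoff from X: q·10 + (1−q)·(-10) = 20q - 10
  Rowan's expected payoff from Y: q·(-7) + (1−q)·12 = -19q + 12
  20q - 10 = -19q + 12  ⇒  39q = 22  ⇒  q = 22/39.

q = 22/39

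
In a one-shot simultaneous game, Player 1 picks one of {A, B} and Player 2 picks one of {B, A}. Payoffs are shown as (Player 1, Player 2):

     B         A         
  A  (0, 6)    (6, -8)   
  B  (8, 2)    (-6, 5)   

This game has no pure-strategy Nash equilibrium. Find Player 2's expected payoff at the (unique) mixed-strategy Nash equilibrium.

Player 1's mix must leave Player 2 indifferent between B and A.
  Player 2's payoff from B: p·6 + (1−p)·2 = 4p + 2
  Player 2's payoff from A: p·(-8) + (1−p)·5 = -13p + 5
  4p + 2 = -13p + 5  ⇒  17p = 3  ⇒  p = 3/17.
At equilibrium Player 2 is indifferent across columns, so Player 2's payoff equals the payoff from B: (3/17)·6 + (14/17)·2 = 46/17.

46/17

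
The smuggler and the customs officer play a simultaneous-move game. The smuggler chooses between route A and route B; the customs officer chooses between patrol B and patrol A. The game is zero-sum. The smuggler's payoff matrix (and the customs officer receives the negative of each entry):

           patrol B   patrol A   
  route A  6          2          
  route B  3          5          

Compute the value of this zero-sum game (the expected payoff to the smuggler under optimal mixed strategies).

v = 4

In a mixed equilibrium the smuggler is indifferent between route A and route B; this condition fixes q.
  the smuggler's expected payoff from route A: q·6 + (1−q)·2 = 4q + 2
  the smuggler's expected payoff from route B: q·3 + (1−q)·5 = -2q + 5
  4q + 2 = -2q + 5  ⇒  6q = 3  ⇒  q = 1/2.
The value is the smuggler's expected payoff against this mix (using route A): (1/2)·6 + (1/2)·2 = 4.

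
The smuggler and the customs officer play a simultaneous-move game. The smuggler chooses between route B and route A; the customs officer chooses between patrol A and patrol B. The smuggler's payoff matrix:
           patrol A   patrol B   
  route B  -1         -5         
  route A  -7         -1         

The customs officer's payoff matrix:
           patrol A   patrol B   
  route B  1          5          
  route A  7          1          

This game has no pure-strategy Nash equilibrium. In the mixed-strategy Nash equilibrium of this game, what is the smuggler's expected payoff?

-17/5

In a mixed equilibrium the smuggler is indifferent between route B and route A; this condition fixes q.
  the smuggler's payoff to route B: q·(-1) + (1−q)·(-5) = 4q - 5
  the smuggler's payoff to route A: q·(-7) + (1−q)·(-1) = -6q - 1
  4q - 5 = -6q - 1  ⇒  10q = 4  ⇒  q = 2/5.
At equilibrium the smuggler is indifferent across rows, so the smuggler's payoff equals the payoff from route B: (2/5)·(-1) + (3/5)·(-5) = -17/5.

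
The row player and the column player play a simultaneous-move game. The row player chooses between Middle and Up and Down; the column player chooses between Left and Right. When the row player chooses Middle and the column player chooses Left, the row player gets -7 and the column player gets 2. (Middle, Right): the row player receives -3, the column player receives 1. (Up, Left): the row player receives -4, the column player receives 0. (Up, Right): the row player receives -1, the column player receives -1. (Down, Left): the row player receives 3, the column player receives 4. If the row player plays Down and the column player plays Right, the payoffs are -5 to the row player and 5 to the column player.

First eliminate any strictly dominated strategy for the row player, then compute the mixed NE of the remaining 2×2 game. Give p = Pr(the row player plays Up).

The row player's strategy Middle is strictly dominated by Up: -4 > -7 and -1 > -3. Eliminate Middle.
The column player's indifference between Left and Right determines the row player's mixing probability p:
  the column player's payoff from Left: p·0 + (1−p)·4 = -4p + 4
  the column player's payoff from Right: p·(-1) + (1−p)·5 = -6p + 5
  -4p + 4 = -6p + 5  ⇒  2p = 1  ⇒  p = 1/2.

p = 1/2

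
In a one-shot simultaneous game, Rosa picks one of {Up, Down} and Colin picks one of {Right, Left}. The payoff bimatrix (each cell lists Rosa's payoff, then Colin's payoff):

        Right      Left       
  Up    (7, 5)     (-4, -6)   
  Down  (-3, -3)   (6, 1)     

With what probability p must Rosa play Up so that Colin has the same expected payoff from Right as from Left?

Set Colin's expected payoff from Right equal to that from Left:
  Colin's payoff to Right: p·5 + (1−p)·(-3) = 8p - 3
  Colin's payoff to Left: p·(-6) + (1−p)·1 = -7p + 1
  8p - 3 = -7p + 1  ⇒  15p = 4  ⇒  p = 4/15.

p = 4/15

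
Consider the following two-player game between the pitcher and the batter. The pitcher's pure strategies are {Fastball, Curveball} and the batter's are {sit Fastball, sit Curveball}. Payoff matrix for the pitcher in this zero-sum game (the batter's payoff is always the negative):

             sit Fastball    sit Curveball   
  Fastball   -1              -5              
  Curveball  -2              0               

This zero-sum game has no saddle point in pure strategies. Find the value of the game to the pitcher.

In a mixed equilibrium the pitcher is indifferent between Fastball and Curveball; this condition fixes q.
  the pitcher's payoff to Fastball: q·(-1) + (1−q)·(-5) = 4q - 5
  the pitcher's payoff to Curveball: q·(-2) + (1−q)·0 = -2q
  4q - 5 = -2q  ⇒  6q = 5  ⇒  q = 5/6.
The value is the pitcher's expected payoff against this mix (using Fastball): (5/6)·(-1) + (1/6)·(-5) = -5/3.

v = -5/3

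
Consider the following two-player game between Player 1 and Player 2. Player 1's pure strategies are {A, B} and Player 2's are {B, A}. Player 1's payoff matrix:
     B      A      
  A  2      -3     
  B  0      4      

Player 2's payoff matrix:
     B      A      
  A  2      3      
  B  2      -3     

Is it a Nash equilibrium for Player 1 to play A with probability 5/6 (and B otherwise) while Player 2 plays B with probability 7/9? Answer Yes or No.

Check Player 2's indifference given Player 1's mix p = 5/6:
  payoff from B = 2; payoff from A = 2 — equal.
Check Player 1's indifference given Player 2's mix q = 7/9:
  payoff from A = 8/9; payoff from B = 8/9 — equal.
Both players are indifferent, so neither can profitably deviate.

Yes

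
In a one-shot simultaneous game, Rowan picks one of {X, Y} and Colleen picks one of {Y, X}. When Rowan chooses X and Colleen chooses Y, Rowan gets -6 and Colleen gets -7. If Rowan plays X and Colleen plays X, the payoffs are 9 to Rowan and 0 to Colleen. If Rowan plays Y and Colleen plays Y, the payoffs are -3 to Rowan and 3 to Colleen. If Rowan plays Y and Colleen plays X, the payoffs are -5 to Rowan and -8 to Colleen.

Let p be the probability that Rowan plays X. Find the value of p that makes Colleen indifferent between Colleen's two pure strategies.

p = 11/18

Set Colleen's expected payoff from Y equal to that from X:
  Colleen's expected payoff from Y: p·(-7) + (1−p)·3 = -10p + 3
  Colleen's expected payoff from X: p·0 + (1−p)·(-8) = 8p - 8
  -10p + 3 = 8p - 8  ⇒  -18p = -11  ⇒  p = 11/18.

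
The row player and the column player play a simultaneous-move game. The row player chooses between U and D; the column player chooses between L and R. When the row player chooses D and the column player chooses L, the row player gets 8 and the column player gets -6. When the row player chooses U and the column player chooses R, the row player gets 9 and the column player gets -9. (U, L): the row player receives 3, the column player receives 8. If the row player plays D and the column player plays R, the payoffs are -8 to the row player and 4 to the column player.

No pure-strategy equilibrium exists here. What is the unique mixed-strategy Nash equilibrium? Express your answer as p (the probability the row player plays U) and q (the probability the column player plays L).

For the column player to be willing to mix, the column player must be indifferent between L and R, which pins down the row player's mix.
  the column player's payoff to L: p·8 + (1−p)·(-6) = 14p - 6
  the column player's payoff to R: p·(-9) + (1−p)·4 = -13p + 4
  14p - 6 = -13p + 4  ⇒  27p = 10  ⇒  p = 10/27.
Set the row player's expected payoff from U equal to that from D:
  the row player's payoff from U: q·3 + (1−q)·9 = -6q + 9
  the row player's payoff from D: q·8 + (1−q)·(-8) = 16q - 8
  -6q + 9 = 16q - 8  ⇒  -22q = -17  ⇒  q = 17/22.

p = 10/27, q = 17/22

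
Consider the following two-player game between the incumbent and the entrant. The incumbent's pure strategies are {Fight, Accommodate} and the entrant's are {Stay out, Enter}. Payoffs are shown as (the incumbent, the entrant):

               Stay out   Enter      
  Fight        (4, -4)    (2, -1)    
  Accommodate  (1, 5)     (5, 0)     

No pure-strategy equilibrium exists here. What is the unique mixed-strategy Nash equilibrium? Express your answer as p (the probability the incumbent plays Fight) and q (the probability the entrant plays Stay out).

In a mixed equilibrium the entrant is indifferent between Stay out and Enter; this condition fixes p.
  the entrant's payoff from Stay out: p·(-4) + (1−p)·5 = -9p + 5
  the entrant's payoff from Enter: p·(-1) + (1−p)·0 = -p
  -9p + 5 = -p  ⇒  -8p = -5  ⇒  p = 5/8.
Set the incumbent's expected payoff from Fight equal to that from Accommodate:
  the incumbent's expected payoff from Fight: q·4 + (1−q)·2 = 2q + 2
  the incumbent's expected payoff from Accommodate: q·1 + (1−q)·5 = -4q + 5
  2q + 2 = -4q + 5  ⇒  6q = 3  ⇒  q = 1/2.

p = 5/8, q = 1/2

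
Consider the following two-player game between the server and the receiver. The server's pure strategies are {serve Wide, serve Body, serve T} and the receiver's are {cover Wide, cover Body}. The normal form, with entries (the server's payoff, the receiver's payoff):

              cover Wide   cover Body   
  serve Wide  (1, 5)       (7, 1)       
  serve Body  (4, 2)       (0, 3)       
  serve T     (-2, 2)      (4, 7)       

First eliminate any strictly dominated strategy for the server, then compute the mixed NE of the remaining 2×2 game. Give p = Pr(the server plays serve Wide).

p = 1/5

The server's strategy serve T is strictly dominated by serve Wide: 1 > -2 and 7 > 4. Eliminate serve T.
The receiver's indifference between cover Wide and cover Body determines the server's mixing probability p:
  the receiver's payoff from cover Wide: p·5 + (1−p)·2 = 3p + 2
  the receiver's payoff from cover Body: p·1 + (1−p)·3 = -2p + 3
  3p + 2 = -2p + 3  ⇒  5p = 1  ⇒  p = 1/5.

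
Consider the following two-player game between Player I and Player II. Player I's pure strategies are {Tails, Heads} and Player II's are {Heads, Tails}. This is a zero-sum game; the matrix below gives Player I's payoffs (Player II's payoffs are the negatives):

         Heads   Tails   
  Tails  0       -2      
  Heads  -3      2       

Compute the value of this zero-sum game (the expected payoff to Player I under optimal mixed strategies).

Player I's indifference between Tails and Heads determines Player II's mixing probability q:
  Player I's payoff from Tails: q·0 + (1−q)·(-2) = 2q - 2
  Player I's payoff from Heads: q·(-3) + (1−q)·2 = -5q + 2
  2q - 2 = -5q + 2  ⇒  7q = 4  ⇒  q = 4/7.
The value is Player I's expected payoff against this mix (using Tails): (4/7)·0 + (3/7)·(-2) = -6/7.

v = -6/7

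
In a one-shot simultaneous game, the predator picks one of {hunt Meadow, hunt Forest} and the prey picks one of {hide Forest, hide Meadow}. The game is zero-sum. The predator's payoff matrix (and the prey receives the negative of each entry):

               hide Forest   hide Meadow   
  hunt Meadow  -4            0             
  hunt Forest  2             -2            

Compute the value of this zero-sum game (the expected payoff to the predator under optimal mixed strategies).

v = -1

Set the predator's expected payoff from hunt Meadow equal to that from hunt Forest:
  the predator's payoff to hunt Meadow: q·(-4) + (1−q)·0 = -4q
  the predator's payoff to hunt Forest: q·2 + (1−q)·(-2) = 4q - 2
  -4q = 4q - 2  ⇒  -8q = -2  ⇒  q = 1/4.
The value is the predator's expected payoff against this mix (using hunt Meadow): (1/4)·(-4) + (3/4)·0 = -1.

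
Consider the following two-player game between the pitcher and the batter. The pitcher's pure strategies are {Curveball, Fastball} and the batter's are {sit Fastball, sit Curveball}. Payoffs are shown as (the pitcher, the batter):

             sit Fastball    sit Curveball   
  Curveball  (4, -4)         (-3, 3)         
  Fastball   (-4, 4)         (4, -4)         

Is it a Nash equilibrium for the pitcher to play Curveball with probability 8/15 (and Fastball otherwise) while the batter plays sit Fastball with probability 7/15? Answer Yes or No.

Yes

Check the batter's indifference given the pitcher's mix p = 8/15:
  payoff from sit Fastball = -4/15; payoff from sit Curveball = -4/15 — equal.
Check the pitcher's indifference given the batter's mix q = 7/15:
  payoff from Curveball = 4/15; payoff from Fastball = 4/15 — equal.
Both players are indifferent, so neither can profitably deviate.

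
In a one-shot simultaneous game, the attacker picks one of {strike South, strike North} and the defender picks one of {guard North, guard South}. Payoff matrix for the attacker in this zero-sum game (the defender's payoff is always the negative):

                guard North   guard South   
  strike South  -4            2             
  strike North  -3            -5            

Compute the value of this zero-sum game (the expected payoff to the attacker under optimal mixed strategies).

v = -13/4

The attacker's indifference between strike South and strike North determines the defender's mixing probability q:
  the attacker's payoff to strike South: q·(-4) + (1−q)·2 = -6q + 2
  the attacker's payoff to strike North: q·(-3) + (1−q)·(-5) = 2q - 5
  -6q + 2 = 2q - 5  ⇒  -8q = -7  ⇒  q = 7/8.
The value is the attacker's expected payoff against this mix (using strike South): (7/8)·(-4) + (1/8)·2 = -13/4.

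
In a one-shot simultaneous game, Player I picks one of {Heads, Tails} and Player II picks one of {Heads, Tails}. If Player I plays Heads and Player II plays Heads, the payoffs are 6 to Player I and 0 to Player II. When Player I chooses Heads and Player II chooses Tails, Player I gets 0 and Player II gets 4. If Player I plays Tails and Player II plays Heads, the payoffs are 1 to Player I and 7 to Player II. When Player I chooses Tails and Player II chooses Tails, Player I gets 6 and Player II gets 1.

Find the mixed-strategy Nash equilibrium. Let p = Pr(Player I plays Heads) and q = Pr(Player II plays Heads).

Player I's mix must leave Player II indifferent between Heads and Tails.
  Player II's payoff from Heads: p·0 + (1−p)·7 = -7p + 7
  Player II's payoff from Tails: p·4 + (1−p)·1 = 3p + 1
  -7p + 7 = 3p + 1  ⇒  -10p = -6  ⇒  p = 3/5.
In a mixed equilibrium Player I is indifferent between Heads and Tails; this condition fixes q.
  Player I's expected payoff from Heads: q·6 + (1−q)·0 = 6q
  Player I's expected payoff from Tails: q·1 + (1−q)·6 = -5q + 6
  6q = -5q + 6  ⇒  11q = 6  ⇒  q = 6/11.

p = 3/5, q = 6/11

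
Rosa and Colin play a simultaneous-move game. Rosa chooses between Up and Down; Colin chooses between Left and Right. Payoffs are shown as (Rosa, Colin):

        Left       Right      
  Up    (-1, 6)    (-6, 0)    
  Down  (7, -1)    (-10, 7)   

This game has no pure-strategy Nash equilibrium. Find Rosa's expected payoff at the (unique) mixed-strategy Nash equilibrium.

-13/3

Rosa's indifference between Up and Down determines Colin's mixing probability q:
  Rosa's payoff from Up: q·(-1) + (1−q)·(-6) = 5q - 6
  Rosa's payoff from Down: q·7 + (1−q)·(-10) = 17q - 10
  5q - 6 = 17q - 10  ⇒  -12q = -4  ⇒  q = 1/3.
At equilibrium Rosa is indifferent across rows, so Rosa's payoff equals the payoff from Up: (1/3)·(-1) + (2/3)·(-6) = -13/3.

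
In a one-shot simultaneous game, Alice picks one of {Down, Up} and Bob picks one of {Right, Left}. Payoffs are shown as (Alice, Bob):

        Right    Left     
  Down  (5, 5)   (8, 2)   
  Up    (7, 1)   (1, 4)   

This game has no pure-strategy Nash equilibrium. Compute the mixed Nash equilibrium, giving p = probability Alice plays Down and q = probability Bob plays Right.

Alice's mix must leave Bob indifferent between Right and Left.
  Bob's payoff to Right: p·5 + (1−p)·1 = 4p + 1
  Bob's payoff to Left: p·2 + (1−p)·4 = -2p + 4
  4p + 1 = -2p + 4  ⇒  6p = 3  ⇒  p = 1/2.
In a mixed equilibrium Alice is indifferent between Down and Up; this condition fixes q.
  Alice's payoff to Down: q·5 + (1−q)·8 = -3q + 8
  Alice's payoff to Up: q·7 + (1−q)·1 = 6q + 1
  -3q + 8 = 6q + 1  ⇒  -9q = -7  ⇒  q = 7/9.

p = 1/2, q = 7/9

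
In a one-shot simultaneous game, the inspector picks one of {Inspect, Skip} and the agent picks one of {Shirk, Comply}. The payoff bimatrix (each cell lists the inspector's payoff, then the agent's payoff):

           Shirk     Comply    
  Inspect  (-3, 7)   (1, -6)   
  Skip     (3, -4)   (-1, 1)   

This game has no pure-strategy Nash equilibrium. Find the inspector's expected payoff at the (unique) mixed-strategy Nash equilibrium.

In a mixed equilibrium the inspector is indifferent between Inspect and Skip; this condition fixes q.
  the inspector's payoff from Inspect: q·(-3) + (1−q)·1 = -4q + 1
  the inspector's payoff from Skip: q·3 + (1−q)·(-1) = 4q - 1
  -4q + 1 = 4q - 1  ⇒  -8q = -2  ⇒  q = 1/4.
At equilibrium the inspector is indifferent across rows, so the inspector's payoff equals the payoff from Inspect: (1/4)·(-3) + (3/4)·1 = 0.

0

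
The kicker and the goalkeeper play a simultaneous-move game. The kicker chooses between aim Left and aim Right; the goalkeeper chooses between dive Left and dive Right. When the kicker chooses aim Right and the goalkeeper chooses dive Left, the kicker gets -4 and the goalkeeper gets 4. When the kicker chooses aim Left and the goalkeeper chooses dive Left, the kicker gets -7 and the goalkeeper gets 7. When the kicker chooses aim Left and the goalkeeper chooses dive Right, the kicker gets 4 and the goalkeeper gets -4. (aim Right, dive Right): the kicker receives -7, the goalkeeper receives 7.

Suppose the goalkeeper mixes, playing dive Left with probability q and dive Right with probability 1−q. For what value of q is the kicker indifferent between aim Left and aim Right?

q = 11/14

In a mixed equilibrium the kicker is indifferent between aim Left and aim Right; this condition fixes q.
  the kicker's payoff from aim Left: q·(-7) + (1−q)·4 = -11q + 4
  the kicker's payoff from aim Right: q·(-4) + (1−q)·(-7) = 3q - 7
  -11q + 4 = 3q - 7  ⇒  -14q = -11  ⇒  q = 11/14.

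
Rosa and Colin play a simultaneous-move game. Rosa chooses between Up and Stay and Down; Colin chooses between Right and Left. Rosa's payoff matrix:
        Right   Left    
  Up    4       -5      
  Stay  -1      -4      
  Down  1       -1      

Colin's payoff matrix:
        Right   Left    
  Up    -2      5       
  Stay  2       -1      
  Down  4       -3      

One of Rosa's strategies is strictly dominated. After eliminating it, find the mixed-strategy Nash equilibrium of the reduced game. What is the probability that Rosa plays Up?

Rosa's strategy Stay is strictly dominated by Down: 1 > -1 and -1 > -4. Eliminate Stay.
For Colin to be willing to mix, Colin must be indifferent between Right and Left, which pins down Rosa's mix.
  Colin's expected payoff from Right: p·(-2) + (1−p)·4 = -6p + 4
  Colin's expected payoff from Left: p·5 + (1−p)·(-3) = 8p - 3
  -6p + 4 = 8p - 3  ⇒  -14p = -7  ⇒  p = 1/2.

p = 1/2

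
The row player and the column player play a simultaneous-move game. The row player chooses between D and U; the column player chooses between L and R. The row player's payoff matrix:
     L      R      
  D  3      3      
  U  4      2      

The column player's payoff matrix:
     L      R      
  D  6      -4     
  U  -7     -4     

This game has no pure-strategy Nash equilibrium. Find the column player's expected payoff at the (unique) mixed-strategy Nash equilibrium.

-4

The row player's mix must leave the column player indifferent between L and R.
  the column player's expected payoff from L: p·6 + (1−p)·(-7) = 13p - 7
  the column player's expected payoff from R: p·(-4) + (1−p)·(-4) = -4
  13p - 7 = -4  ⇒  13p = 3  ⇒  p = 3/13.
At equilibrium the column player is indifferent across columns, so the column player's payoff equals the payoff from L: (3/13)·6 + (10/13)·(-7) = -4.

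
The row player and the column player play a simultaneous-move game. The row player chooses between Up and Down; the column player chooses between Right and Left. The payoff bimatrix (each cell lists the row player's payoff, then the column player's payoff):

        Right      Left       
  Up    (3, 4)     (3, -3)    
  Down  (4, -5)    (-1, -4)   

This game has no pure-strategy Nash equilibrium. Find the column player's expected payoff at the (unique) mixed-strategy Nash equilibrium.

-31/8

For the column player to be willing to mix, the column player must be indifferent between Right and Left, which pins down the row player's mix.
  the column player's payoff to Right: p·4 + (1−p)·(-5) = 9p - 5
  the column player's payoff to Left: p·(-3) + (1−p)·(-4) = p - 4
  9p - 5 = p - 4  ⇒  8p = 1  ⇒  p = 1/8.
At equilibrium the column player is indifferent across columns, so the column player's payoff equals the payoff from Right: (1/8)·4 + (7/8)·(-5) = -31/8.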